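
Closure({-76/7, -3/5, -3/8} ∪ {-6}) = {-76/7, -6, -3/5, -3/8}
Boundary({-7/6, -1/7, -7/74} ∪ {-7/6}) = {-7/6, -1/7, -7/74}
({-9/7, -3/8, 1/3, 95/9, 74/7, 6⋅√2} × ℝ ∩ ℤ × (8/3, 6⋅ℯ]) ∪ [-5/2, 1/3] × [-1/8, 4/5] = [-5/2, 1/3] × [-1/8, 4/5]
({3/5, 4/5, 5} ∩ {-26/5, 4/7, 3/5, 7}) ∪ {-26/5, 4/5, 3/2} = {-26/5, 3/5, 4/5, 3/2}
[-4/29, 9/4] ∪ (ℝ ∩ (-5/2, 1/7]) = (-5/2, 9/4]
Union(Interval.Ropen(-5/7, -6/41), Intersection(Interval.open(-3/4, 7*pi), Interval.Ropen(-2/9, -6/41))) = Interval.Ropen(-5/7, -6/41)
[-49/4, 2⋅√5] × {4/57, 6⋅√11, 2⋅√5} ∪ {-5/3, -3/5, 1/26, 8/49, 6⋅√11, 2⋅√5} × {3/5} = ({-5/3, -3/5, 1/26, 8/49, 6⋅√11, 2⋅√5} × {3/5}) ∪ ([-49/4, 2⋅√5] × {4/57, 6⋅√11, 2⋅√5})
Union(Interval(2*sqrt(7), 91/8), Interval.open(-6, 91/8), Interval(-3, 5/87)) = Interval.Lopen(-6, 91/8)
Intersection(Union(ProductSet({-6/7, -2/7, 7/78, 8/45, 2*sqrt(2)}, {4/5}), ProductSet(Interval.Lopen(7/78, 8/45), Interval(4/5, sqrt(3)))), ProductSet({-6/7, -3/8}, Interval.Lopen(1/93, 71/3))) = ProductSet({-6/7}, {4/5})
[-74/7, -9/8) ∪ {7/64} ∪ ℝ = (-∞, ∞)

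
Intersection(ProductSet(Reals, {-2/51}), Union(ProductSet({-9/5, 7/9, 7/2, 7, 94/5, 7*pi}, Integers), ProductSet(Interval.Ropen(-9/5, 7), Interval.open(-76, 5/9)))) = ProductSet(Interval.Ropen(-9/5, 7), {-2/51})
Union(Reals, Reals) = Reals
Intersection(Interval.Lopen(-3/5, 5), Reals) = Interval.Lopen(-3/5, 5)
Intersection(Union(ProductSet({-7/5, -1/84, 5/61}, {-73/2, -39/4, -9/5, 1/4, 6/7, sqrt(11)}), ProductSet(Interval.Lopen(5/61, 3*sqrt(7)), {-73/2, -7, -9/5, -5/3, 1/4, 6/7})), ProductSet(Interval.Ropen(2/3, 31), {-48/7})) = EmptySet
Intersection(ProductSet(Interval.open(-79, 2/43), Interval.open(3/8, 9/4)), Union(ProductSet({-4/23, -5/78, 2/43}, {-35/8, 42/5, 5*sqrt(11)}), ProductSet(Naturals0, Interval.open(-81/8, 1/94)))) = EmptySet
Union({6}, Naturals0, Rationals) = Rationals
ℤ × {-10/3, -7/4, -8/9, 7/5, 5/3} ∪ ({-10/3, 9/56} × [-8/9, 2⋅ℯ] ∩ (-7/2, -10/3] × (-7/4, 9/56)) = ({-10/3} × [-8/9, 9/56)) ∪ (ℤ × {-10/3, -7/4, -8/9, 7/5, 5/3})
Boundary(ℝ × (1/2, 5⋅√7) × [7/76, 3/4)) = (ℝ × {1/2, 5⋅√7} × [7/76, 3/4]) ∪ (ℝ × [1/2, 5⋅√7] × {7/76, 3/4})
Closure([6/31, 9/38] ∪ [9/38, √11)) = [6/31, √11]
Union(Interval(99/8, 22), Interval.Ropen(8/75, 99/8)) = Interval(8/75, 22)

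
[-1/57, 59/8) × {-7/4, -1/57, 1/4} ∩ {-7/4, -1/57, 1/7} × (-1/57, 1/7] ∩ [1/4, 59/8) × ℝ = ∅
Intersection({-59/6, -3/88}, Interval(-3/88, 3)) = {-3/88}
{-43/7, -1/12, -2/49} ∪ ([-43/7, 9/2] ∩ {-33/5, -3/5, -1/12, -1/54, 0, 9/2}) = {-43/7, -3/5, -1/12, -2/49, -1/54, 0, 9/2}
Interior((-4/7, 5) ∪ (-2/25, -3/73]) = (-4/7, 5)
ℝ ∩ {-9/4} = {-9/4}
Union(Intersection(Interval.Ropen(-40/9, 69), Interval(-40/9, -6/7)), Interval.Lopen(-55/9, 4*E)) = Interval.Lopen(-55/9, 4*E)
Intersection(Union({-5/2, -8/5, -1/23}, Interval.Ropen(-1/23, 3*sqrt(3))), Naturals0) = Range(0, 6, 1)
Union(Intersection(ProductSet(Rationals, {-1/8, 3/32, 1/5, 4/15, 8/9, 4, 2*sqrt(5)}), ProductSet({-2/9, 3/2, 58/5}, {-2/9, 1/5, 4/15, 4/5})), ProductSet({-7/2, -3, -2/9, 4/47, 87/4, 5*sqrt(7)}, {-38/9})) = Union(ProductSet({-2/9, 3/2, 58/5}, {1/5, 4/15}), ProductSet({-7/2, -3, -2/9, 4/47, 87/4, 5*sqrt(7)}, {-38/9}))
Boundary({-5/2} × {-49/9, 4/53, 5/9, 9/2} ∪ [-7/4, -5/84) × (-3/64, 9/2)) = ({-5/2} × {-49/9, 4/53, 5/9, 9/2}) ∪ ({-7/4, -5/84} × [-3/64, 9/2]) ∪ ([-7/4, -5/84] × {-3/64, 9/2})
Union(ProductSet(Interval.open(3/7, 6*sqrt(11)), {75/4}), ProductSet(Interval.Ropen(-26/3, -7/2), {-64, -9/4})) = Union(ProductSet(Interval.Ropen(-26/3, -7/2), {-64, -9/4}), ProductSet(Interval.open(3/7, 6*sqrt(11)), {75/4}))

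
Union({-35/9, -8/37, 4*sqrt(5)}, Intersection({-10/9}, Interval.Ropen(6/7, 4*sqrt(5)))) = {-35/9, -8/37, 4*sqrt(5)}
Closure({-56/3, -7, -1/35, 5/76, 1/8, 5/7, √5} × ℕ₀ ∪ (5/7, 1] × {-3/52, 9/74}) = ([5/7, 1] × {-3/52, 9/74}) ∪ ({-56/3, -7, -1/35, 5/76, 1/8, 5/7, √5} × ℕ₀)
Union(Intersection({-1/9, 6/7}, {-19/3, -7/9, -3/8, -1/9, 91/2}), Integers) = Union({-1/9}, Integers)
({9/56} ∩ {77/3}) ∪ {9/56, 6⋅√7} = {9/56, 6⋅√7}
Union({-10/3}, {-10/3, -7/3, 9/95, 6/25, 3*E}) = {-10/3, -7/3, 9/95, 6/25, 3*E}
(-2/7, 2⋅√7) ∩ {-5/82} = {-5/82}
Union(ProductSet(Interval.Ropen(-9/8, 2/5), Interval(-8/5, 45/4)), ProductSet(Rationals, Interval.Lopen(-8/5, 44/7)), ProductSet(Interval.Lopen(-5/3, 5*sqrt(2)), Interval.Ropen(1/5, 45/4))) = Union(ProductSet(Interval.Lopen(-5/3, 5*sqrt(2)), Interval.Ropen(1/5, 45/4)), ProductSet(Interval.Ropen(-9/8, 2/5), Interval(-8/5, 45/4)), ProductSet(Rationals, Interval.Lopen(-8/5, 44/7)))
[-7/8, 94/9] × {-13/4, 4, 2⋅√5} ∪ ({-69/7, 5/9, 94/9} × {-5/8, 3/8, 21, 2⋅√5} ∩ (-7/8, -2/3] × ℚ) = [-7/8, 94/9] × {-13/4, 4, 2⋅√5}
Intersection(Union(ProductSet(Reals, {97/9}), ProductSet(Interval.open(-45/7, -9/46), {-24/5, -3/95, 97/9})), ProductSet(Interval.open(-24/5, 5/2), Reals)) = Union(ProductSet(Interval.open(-24/5, -9/46), {-24/5, -3/95, 97/9}), ProductSet(Interval.open(-24/5, 5/2), {97/9}))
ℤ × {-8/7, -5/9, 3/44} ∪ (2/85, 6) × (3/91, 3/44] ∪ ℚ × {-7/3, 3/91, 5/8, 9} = (ℤ × {-8/7, -5/9, 3/44}) ∪ (ℚ × {-7/3, 3/91, 5/8, 9}) ∪ ((2/85, 6) × (3/91, 3/44])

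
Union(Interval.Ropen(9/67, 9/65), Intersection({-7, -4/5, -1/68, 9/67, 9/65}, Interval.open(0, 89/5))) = Interval(9/67, 9/65)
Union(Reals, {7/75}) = Reals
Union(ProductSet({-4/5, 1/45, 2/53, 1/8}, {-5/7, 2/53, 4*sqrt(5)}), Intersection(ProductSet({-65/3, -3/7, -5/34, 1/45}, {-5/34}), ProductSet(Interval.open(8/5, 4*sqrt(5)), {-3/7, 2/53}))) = ProductSet({-4/5, 1/45, 2/53, 1/8}, {-5/7, 2/53, 4*sqrt(5)})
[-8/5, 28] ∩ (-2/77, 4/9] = (-2/77, 4/9]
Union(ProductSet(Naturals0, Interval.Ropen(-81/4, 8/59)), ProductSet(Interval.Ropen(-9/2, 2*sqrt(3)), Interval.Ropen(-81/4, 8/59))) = ProductSet(Union(Interval.Ropen(-9/2, 2*sqrt(3)), Naturals0), Interval.Ropen(-81/4, 8/59))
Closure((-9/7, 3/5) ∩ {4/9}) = {4/9}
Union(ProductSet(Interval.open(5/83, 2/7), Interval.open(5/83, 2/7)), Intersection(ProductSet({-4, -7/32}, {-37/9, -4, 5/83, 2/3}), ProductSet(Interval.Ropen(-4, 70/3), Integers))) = Union(ProductSet({-4, -7/32}, {-4}), ProductSet(Interval.open(5/83, 2/7), Interval.open(5/83, 2/7)))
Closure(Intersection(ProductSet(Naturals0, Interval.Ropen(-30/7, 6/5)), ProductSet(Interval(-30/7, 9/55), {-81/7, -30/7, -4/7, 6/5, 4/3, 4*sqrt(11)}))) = ProductSet(Range(0, 1, 1), {-30/7, -4/7})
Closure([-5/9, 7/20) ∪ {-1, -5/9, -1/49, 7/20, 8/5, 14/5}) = {-1, 8/5, 14/5} ∪ [-5/9, 7/20]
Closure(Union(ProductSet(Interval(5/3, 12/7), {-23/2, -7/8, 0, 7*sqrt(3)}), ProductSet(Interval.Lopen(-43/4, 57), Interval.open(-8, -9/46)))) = Union(ProductSet({-43/4, 57}, Interval(-8, -9/46)), ProductSet(Interval(-43/4, 57), {-8, -9/46}), ProductSet(Interval.Lopen(-43/4, 57), Interval.open(-8, -9/46)), ProductSet(Interval(5/3, 12/7), {-23/2, -7/8, 0, 7*sqrt(3)}))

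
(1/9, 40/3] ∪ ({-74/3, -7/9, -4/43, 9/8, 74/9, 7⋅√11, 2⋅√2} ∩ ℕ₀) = (1/9, 40/3]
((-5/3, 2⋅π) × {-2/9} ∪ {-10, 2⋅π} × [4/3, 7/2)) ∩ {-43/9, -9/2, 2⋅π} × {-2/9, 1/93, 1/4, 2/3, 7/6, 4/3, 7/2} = {2⋅π} × {4/3}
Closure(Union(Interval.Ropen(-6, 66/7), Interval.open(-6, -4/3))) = Interval(-6, 66/7)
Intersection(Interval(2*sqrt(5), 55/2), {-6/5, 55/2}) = {55/2}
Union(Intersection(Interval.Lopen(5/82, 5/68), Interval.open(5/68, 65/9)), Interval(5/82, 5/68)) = Interval(5/82, 5/68)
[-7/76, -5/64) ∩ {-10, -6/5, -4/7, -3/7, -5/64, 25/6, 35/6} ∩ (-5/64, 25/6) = ∅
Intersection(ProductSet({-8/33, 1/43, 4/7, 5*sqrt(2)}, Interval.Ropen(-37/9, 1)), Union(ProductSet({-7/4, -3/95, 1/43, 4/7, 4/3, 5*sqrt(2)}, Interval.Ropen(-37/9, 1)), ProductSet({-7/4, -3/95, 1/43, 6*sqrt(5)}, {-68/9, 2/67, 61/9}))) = ProductSet({1/43, 4/7, 5*sqrt(2)}, Interval.Ropen(-37/9, 1))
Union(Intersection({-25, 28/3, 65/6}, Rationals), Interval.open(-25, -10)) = Union({28/3, 65/6}, Interval.Ropen(-25, -10))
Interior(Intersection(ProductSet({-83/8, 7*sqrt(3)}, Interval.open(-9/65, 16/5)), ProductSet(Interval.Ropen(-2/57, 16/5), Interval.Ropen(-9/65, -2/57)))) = EmptySet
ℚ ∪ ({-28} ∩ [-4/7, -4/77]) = ℚ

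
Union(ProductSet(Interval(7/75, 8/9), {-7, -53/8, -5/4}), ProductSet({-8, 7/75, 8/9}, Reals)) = Union(ProductSet({-8, 7/75, 8/9}, Reals), ProductSet(Interval(7/75, 8/9), {-7, -53/8, -5/4}))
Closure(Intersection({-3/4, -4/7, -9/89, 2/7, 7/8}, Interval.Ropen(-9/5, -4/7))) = {-3/4}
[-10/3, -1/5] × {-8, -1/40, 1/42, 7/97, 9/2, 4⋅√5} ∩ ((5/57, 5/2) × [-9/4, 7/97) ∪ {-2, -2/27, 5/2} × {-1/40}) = {-2} × {-1/40}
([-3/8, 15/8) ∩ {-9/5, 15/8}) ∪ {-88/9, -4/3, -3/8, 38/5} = {-88/9, -4/3, -3/8, 38/5}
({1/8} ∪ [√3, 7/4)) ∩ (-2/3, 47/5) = {1/8} ∪ [√3, 7/4)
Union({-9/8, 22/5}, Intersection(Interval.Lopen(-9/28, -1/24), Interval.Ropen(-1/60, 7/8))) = {-9/8, 22/5}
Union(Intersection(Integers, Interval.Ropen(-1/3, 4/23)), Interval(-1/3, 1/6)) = Union(Interval(-1/3, 1/6), Range(0, 1, 1))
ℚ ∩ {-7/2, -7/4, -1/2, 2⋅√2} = {-7/2, -7/4, -1/2}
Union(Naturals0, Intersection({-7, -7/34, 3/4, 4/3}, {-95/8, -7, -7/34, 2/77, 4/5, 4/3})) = Union({-7, -7/34, 4/3}, Naturals0)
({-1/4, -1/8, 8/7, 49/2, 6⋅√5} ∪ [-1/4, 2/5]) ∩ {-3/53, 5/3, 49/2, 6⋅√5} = {-3/53, 49/2, 6⋅√5}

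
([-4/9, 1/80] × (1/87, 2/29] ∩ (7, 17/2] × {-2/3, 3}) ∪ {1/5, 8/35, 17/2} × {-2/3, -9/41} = {1/5, 8/35, 17/2} × {-2/3, -9/41}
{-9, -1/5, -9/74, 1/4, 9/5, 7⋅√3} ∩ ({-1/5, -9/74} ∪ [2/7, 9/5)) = {-1/5, -9/74}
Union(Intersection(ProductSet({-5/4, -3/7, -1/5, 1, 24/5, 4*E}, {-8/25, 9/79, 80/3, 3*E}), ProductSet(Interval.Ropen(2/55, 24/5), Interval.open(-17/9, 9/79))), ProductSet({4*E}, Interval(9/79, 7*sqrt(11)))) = Union(ProductSet({1}, {-8/25}), ProductSet({4*E}, Interval(9/79, 7*sqrt(11))))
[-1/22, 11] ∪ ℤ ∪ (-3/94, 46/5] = ℤ ∪ [-1/22, 11]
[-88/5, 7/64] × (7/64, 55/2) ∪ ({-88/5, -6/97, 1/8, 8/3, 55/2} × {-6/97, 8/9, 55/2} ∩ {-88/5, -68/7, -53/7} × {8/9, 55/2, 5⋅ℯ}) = ({-88/5} × {8/9, 55/2}) ∪ ([-88/5, 7/64] × (7/64, 55/2))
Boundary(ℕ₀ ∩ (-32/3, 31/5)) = {0, 1, …, 6}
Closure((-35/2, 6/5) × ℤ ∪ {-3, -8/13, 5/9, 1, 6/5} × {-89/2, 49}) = ([-35/2, 6/5] × ℤ) ∪ ({-3, -8/13, 5/9, 1, 6/5} × {-89/2, 49})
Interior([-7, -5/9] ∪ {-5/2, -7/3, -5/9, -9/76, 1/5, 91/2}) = (-7, -5/9)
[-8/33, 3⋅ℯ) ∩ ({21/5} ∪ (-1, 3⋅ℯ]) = [-8/33, 3⋅ℯ)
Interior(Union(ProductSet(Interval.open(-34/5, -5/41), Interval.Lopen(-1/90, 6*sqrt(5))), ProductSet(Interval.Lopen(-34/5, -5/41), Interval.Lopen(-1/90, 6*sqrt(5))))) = ProductSet(Interval.open(-34/5, -5/41), Interval.open(-1/90, 6*sqrt(5)))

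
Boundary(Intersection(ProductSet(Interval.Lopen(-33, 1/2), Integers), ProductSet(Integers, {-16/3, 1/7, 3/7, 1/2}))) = EmptySet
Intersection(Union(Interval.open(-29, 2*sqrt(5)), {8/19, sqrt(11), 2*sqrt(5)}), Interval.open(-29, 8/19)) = Interval.open(-29, 8/19)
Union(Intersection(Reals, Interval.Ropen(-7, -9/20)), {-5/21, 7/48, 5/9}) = Union({-5/21, 7/48, 5/9}, Interval.Ropen(-7, -9/20))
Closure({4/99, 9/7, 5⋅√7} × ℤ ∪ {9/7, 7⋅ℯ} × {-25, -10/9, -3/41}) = ({9/7, 7⋅ℯ} × {-25, -10/9, -3/41}) ∪ ({4/99, 9/7, 5⋅√7} × ℤ)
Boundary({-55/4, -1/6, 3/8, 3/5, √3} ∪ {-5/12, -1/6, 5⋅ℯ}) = {-55/4, -5/12, -1/6, 3/8, 3/5, √3, 5⋅ℯ}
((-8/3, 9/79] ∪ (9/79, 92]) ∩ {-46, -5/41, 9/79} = {-5/41, 9/79}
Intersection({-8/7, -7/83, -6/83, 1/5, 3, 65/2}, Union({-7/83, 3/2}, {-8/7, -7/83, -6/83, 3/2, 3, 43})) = {-8/7, -7/83, -6/83, 3}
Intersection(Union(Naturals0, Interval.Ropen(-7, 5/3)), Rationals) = Union(Intersection(Interval.Ropen(-7, 5/3), Rationals), Naturals0)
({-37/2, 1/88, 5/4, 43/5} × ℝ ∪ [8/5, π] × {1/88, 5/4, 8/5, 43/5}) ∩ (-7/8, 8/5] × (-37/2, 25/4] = ({8/5} × {1/88, 5/4, 8/5}) ∪ ({1/88, 5/4} × (-37/2, 25/4])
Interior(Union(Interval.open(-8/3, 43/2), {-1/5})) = Interval.open(-8/3, 43/2)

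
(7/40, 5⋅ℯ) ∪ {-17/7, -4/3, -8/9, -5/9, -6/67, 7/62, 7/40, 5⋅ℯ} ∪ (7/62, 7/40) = {-17/7, -4/3, -8/9, -5/9, -6/67} ∪ [7/62, 5⋅ℯ]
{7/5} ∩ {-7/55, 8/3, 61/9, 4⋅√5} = ∅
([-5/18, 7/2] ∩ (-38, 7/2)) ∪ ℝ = (-∞, ∞)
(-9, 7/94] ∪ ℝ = (-∞, ∞)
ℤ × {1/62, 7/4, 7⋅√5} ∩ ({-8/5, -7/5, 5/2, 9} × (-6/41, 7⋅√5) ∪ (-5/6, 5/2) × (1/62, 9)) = ({9} × {1/62, 7/4}) ∪ ({0, 1, 2} × {7/4})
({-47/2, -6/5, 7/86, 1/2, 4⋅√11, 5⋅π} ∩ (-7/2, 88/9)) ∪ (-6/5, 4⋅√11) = [-6/5, 4⋅√11)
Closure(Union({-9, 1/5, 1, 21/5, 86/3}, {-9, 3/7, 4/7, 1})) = {-9, 1/5, 3/7, 4/7, 1, 21/5, 86/3}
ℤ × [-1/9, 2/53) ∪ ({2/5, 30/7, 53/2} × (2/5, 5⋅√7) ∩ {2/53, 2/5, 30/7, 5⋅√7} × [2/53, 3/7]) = (ℤ × [-1/9, 2/53)) ∪ ({2/5, 30/7} × (2/5, 3/7])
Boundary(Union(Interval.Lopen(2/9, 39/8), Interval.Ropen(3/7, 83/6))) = {2/9, 83/6}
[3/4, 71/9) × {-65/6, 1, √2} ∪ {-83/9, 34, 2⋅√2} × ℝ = ({-83/9, 34, 2⋅√2} × ℝ) ∪ ([3/4, 71/9) × {-65/6, 1, √2})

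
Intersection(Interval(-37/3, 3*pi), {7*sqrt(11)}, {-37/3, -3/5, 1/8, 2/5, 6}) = EmptySet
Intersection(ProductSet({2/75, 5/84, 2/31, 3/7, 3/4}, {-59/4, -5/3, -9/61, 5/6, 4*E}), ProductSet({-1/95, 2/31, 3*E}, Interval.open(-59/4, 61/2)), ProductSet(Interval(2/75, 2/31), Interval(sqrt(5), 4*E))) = ProductSet({2/31}, {4*E})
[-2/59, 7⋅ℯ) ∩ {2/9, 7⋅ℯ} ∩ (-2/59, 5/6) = {2/9}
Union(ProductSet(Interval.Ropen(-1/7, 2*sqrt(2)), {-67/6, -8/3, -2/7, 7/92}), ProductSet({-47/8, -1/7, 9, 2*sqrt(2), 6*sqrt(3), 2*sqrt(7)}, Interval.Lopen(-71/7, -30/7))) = Union(ProductSet({-47/8, -1/7, 9, 2*sqrt(2), 6*sqrt(3), 2*sqrt(7)}, Interval.Lopen(-71/7, -30/7)), ProductSet(Interval.Ropen(-1/7, 2*sqrt(2)), {-67/6, -8/3, -2/7, 7/92}))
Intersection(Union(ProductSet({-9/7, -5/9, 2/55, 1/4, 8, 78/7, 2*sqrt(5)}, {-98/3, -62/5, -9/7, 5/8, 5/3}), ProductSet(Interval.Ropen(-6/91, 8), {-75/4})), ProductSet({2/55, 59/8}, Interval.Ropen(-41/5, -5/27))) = ProductSet({2/55}, {-9/7})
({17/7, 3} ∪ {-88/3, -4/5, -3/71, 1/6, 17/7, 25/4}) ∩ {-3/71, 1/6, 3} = {-3/71, 1/6, 3}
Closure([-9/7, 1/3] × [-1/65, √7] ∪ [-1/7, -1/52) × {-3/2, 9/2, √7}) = ([-1/7, -1/52] × {-3/2, 9/2, √7}) ∪ ([-9/7, 1/3] × [-1/65, √7])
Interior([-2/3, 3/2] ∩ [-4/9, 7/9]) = (-4/9, 7/9)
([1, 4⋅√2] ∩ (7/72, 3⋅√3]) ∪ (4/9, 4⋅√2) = (4/9, 4⋅√2)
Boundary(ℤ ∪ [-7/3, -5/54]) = {-7/3, -5/54} ∪ (ℤ \ (-7/3, -5/54))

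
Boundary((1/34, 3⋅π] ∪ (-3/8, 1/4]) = {-3/8, 3⋅π}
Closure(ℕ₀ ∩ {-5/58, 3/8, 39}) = {39}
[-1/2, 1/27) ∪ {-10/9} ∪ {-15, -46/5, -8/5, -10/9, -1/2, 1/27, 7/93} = {-15, -46/5, -8/5, -10/9, 7/93} ∪ [-1/2, 1/27]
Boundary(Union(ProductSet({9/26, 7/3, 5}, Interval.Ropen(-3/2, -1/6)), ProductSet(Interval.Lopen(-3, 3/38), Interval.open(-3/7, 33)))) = Union(ProductSet({-3, 3/38}, Interval(-3/7, 33)), ProductSet({9/26, 7/3, 5}, Interval(-3/2, -1/6)), ProductSet(Interval(-3, 3/38), {-3/7, 33}))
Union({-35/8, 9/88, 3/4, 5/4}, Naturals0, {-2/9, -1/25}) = Union({-35/8, -2/9, -1/25, 9/88, 3/4, 5/4}, Naturals0)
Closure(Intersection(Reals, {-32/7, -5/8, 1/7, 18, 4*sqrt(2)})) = {-32/7, -5/8, 1/7, 18, 4*sqrt(2)}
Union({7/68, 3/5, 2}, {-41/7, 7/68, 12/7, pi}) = {-41/7, 7/68, 3/5, 12/7, 2, pi}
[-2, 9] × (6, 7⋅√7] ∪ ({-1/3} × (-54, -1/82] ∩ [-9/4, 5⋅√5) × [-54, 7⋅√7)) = ({-1/3} × (-54, -1/82]) ∪ ([-2, 9] × (6, 7⋅√7])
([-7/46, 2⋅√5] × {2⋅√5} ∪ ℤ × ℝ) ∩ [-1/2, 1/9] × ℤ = {0} × ℤ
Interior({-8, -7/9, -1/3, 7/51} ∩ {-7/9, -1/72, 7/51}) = ∅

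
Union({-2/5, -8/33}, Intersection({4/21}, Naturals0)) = {-2/5, -8/33}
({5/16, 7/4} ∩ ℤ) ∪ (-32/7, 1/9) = (-32/7, 1/9)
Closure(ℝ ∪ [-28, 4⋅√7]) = (-∞, ∞)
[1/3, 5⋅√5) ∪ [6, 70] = [1/3, 70]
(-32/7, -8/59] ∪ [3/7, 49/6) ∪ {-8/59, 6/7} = (-32/7, -8/59] ∪ [3/7, 49/6)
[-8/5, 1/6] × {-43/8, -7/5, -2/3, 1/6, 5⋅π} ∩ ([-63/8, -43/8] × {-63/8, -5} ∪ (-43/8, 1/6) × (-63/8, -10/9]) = [-8/5, 1/6) × {-43/8, -7/5}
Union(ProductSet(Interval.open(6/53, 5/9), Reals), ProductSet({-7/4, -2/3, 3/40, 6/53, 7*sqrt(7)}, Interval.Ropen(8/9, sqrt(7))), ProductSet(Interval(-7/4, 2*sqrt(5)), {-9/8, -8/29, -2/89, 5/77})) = Union(ProductSet({-7/4, -2/3, 3/40, 6/53, 7*sqrt(7)}, Interval.Ropen(8/9, sqrt(7))), ProductSet(Interval(-7/4, 2*sqrt(5)), {-9/8, -8/29, -2/89, 5/77}), ProductSet(Interval.open(6/53, 5/9), Reals))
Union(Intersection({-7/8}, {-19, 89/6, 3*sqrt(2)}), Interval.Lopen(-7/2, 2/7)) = Interval.Lopen(-7/2, 2/7)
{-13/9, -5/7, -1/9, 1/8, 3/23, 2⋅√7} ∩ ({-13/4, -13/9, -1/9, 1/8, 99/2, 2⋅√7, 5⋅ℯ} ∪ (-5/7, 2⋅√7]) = {-13/9, -1/9, 1/8, 3/23, 2⋅√7}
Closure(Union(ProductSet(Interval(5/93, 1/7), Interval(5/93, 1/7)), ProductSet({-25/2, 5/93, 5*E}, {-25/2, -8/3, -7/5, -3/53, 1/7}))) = Union(ProductSet({-25/2, 5/93, 5*E}, {-25/2, -8/3, -7/5, -3/53, 1/7}), ProductSet(Interval(5/93, 1/7), Interval(5/93, 1/7)))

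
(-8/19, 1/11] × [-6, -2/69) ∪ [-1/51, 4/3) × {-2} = ([-1/51, 4/3) × {-2}) ∪ ((-8/19, 1/11] × [-6, -2/69))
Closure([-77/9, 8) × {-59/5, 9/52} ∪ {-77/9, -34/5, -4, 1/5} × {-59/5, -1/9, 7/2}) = ([-77/9, 8] × {-59/5, 9/52}) ∪ ({-77/9, -34/5, -4, 1/5} × {-59/5, -1/9, 7/2})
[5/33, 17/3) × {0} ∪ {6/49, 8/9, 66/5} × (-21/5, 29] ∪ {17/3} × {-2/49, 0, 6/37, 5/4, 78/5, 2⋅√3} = ([5/33, 17/3) × {0}) ∪ ({6/49, 8/9, 66/5} × (-21/5, 29]) ∪ ({17/3} × {-2/49, 0, 6/37, 5/4, 78/5, 2⋅√3})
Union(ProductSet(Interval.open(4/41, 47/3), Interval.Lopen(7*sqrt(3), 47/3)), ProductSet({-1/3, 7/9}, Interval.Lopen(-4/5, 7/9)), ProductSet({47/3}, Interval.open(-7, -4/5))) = Union(ProductSet({47/3}, Interval.open(-7, -4/5)), ProductSet({-1/3, 7/9}, Interval.Lopen(-4/5, 7/9)), ProductSet(Interval.open(4/41, 47/3), Interval.Lopen(7*sqrt(3), 47/3)))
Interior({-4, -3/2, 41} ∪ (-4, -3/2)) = (-4, -3/2)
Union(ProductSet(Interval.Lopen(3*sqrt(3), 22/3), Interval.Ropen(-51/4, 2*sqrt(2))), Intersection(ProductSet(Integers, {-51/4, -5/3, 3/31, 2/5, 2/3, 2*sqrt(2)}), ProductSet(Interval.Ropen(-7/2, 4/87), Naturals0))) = ProductSet(Interval.Lopen(3*sqrt(3), 22/3), Interval.Ropen(-51/4, 2*sqrt(2)))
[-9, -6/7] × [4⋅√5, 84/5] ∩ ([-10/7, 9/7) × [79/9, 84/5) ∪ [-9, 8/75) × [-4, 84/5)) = [-9, -6/7] × [4⋅√5, 84/5)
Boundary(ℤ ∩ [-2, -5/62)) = {-2, -1}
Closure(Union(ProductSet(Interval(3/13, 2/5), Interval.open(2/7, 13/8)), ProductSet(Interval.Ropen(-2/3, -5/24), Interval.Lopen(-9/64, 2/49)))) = Union(ProductSet({-2/3, -5/24}, Interval(-9/64, 2/49)), ProductSet(Interval(-2/3, -5/24), {-9/64, 2/49}), ProductSet(Interval.Ropen(-2/3, -5/24), Interval.Lopen(-9/64, 2/49)), ProductSet(Interval(3/13, 2/5), Interval(2/7, 13/8)))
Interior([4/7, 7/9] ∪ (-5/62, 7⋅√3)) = (-5/62, 7⋅√3)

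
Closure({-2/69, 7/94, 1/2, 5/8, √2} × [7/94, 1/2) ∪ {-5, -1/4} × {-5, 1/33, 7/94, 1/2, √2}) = ({-5, -1/4} × {-5, 1/33, 7/94, 1/2, √2}) ∪ ({-2/69, 7/94, 1/2, 5/8, √2} × [7/94, 1/2])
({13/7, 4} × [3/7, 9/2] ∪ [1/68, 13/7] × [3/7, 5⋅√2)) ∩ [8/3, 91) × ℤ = {4} × {1, 2, 3, 4}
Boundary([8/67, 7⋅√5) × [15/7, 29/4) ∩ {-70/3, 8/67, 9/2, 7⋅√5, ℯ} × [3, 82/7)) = {8/67, 9/2, ℯ} × [3, 29/4]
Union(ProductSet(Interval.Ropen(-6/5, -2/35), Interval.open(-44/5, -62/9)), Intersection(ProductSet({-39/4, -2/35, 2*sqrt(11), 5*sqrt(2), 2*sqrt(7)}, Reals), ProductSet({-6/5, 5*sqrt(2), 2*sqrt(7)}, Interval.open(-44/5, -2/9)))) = Union(ProductSet({5*sqrt(2), 2*sqrt(7)}, Interval.open(-44/5, -2/9)), ProductSet(Interval.Ropen(-6/5, -2/35), Interval.open(-44/5, -62/9)))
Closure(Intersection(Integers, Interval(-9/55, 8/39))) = Range(0, 1, 1)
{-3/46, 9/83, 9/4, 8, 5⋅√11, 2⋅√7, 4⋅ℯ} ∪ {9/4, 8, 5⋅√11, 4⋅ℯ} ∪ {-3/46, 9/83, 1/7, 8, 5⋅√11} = {-3/46, 9/83, 1/7, 9/4, 8, 5⋅√11, 2⋅√7, 4⋅ℯ}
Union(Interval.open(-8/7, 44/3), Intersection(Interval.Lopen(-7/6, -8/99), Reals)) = Interval.open(-7/6, 44/3)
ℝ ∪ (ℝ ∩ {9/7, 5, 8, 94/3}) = ℝ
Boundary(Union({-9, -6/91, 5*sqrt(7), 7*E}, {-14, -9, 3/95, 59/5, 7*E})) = {-14, -9, -6/91, 3/95, 59/5, 5*sqrt(7), 7*E}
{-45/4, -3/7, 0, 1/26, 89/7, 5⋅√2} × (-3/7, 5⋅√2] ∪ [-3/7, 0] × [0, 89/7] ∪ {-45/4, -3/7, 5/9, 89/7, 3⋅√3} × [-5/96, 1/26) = ([-3/7, 0] × [0, 89/7]) ∪ ({-45/4, -3/7, 5/9, 89/7, 3⋅√3} × [-5/96, 1/26)) ∪ ({-45/4, -3/7, 0, 1/26, 89/7, 5⋅√2} × (-3/7, 5⋅√2])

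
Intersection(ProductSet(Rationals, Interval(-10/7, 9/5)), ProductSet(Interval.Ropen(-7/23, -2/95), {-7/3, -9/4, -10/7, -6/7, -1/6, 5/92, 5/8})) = ProductSet(Intersection(Interval.Ropen(-7/23, -2/95), Rationals), {-10/7, -6/7, -1/6, 5/92, 5/8})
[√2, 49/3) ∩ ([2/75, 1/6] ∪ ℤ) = {2, 3, …, 16}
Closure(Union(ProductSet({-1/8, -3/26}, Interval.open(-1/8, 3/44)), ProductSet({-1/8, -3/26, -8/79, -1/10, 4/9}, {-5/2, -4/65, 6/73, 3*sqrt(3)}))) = Union(ProductSet({-1/8, -3/26}, Interval(-1/8, 3/44)), ProductSet({-1/8, -3/26, -8/79, -1/10, 4/9}, {-5/2, -4/65, 6/73, 3*sqrt(3)}))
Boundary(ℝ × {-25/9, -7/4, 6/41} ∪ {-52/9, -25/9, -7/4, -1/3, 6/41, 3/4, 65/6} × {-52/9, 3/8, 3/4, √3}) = (ℝ × {-25/9, -7/4, 6/41}) ∪ ({-52/9, -25/9, -7/4, -1/3, 6/41, 3/4, 65/6} × {-52/9, 3/8, 3/4, √3})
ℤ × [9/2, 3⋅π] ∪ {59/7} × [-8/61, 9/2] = ({59/7} × [-8/61, 9/2]) ∪ (ℤ × [9/2, 3⋅π])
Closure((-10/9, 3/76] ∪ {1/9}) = [-10/9, 3/76] ∪ {1/9}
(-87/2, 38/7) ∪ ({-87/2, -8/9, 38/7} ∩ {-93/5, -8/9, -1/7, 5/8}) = (-87/2, 38/7)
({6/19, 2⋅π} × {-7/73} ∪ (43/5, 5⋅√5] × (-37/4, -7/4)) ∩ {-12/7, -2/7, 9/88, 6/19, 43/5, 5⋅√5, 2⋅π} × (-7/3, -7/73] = ({6/19, 2⋅π} × {-7/73}) ∪ ({5⋅√5} × (-7/3, -7/4))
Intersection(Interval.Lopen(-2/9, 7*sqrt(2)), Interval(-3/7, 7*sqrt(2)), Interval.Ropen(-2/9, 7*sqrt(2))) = Interval.open(-2/9, 7*sqrt(2))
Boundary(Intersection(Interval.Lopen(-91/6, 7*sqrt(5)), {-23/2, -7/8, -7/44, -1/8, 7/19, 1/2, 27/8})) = {-23/2, -7/8, -7/44, -1/8, 7/19, 1/2, 27/8}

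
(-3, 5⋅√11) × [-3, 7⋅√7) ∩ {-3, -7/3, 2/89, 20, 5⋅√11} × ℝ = {-7/3, 2/89} × [-3, 7⋅√7)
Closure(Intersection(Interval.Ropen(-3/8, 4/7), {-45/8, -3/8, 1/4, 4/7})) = {-3/8, 1/4}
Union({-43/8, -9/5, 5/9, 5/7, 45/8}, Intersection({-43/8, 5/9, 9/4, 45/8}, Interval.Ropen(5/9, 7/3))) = {-43/8, -9/5, 5/9, 5/7, 9/4, 45/8}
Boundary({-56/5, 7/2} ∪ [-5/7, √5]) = {-56/5, -5/7, 7/2, √5}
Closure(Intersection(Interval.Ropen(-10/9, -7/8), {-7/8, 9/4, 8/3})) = EmptySet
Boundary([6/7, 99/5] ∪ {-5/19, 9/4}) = {-5/19, 6/7, 99/5}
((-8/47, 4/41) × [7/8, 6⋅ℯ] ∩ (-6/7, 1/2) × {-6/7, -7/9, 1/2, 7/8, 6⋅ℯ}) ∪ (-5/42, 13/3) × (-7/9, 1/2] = ((-8/47, 4/41) × {7/8, 6⋅ℯ}) ∪ ((-5/42, 13/3) × (-7/9, 1/2])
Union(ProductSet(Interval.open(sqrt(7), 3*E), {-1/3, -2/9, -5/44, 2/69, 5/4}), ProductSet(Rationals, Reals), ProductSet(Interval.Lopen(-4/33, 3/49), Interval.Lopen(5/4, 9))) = Union(ProductSet(Interval.Lopen(-4/33, 3/49), Interval.Lopen(5/4, 9)), ProductSet(Interval.open(sqrt(7), 3*E), {-1/3, -2/9, -5/44, 2/69, 5/4}), ProductSet(Rationals, Reals))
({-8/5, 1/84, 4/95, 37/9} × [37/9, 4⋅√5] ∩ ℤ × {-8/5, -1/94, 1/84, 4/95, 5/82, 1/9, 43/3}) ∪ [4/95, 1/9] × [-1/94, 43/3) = [4/95, 1/9] × [-1/94, 43/3)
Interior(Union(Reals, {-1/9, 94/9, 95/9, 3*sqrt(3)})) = Reals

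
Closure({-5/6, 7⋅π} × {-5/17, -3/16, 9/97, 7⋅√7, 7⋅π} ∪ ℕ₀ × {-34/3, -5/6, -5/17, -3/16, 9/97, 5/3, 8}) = (ℕ₀ × {-34/3, -5/6, -5/17, -3/16, 9/97, 5/3, 8}) ∪ ({-5/6, 7⋅π} × {-5/17, -3/16, 9/97, 7⋅√7, 7⋅π})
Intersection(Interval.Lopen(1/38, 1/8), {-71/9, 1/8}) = {1/8}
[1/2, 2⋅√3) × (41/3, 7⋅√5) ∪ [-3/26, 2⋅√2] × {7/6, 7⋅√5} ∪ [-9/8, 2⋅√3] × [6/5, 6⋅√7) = ([-3/26, 2⋅√2] × {7/6, 7⋅√5}) ∪ ([-9/8, 2⋅√3] × [6/5, 6⋅√7))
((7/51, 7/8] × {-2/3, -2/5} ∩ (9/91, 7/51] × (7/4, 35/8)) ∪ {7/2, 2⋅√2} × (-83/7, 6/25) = {7/2, 2⋅√2} × (-83/7, 6/25)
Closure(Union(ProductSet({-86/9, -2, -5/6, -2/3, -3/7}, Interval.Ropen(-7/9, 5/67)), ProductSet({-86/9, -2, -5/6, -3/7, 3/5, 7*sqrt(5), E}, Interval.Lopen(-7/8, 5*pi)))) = Union(ProductSet({-86/9, -2, -5/6, -2/3, -3/7}, Interval(-7/9, 5/67)), ProductSet({-86/9, -2, -5/6, -3/7, 3/5, 7*sqrt(5), E}, Interval(-7/8, 5*pi)))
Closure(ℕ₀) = ℕ₀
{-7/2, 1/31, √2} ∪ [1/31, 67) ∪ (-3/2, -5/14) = {-7/2} ∪ (-3/2, -5/14) ∪ [1/31, 67)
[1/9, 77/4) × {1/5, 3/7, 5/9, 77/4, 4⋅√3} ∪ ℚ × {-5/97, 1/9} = (ℚ × {-5/97, 1/9}) ∪ ([1/9, 77/4) × {1/5, 3/7, 5/9, 77/4, 4⋅√3})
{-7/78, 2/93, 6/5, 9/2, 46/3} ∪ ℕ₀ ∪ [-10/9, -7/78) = [-10/9, -7/78] ∪ ℕ₀ ∪ {2/93, 6/5, 9/2, 46/3}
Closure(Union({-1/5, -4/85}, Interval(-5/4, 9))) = Interval(-5/4, 9)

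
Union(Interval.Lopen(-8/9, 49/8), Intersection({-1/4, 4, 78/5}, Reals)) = Union({78/5}, Interval.Lopen(-8/9, 49/8))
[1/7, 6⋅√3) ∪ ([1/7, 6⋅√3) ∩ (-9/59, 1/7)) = [1/7, 6⋅√3)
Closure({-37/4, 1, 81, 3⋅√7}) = {-37/4, 1, 81, 3⋅√7}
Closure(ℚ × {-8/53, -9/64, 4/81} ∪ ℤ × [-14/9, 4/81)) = (ℝ × {-8/53, -9/64, 4/81}) ∪ (ℤ × [-14/9, 4/81])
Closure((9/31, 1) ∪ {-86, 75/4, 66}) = {-86, 75/4, 66} ∪ [9/31, 1]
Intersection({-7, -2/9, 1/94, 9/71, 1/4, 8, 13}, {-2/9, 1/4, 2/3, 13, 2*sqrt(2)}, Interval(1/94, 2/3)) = {1/4}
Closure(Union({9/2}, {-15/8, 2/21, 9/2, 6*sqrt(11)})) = {-15/8, 2/21, 9/2, 6*sqrt(11)}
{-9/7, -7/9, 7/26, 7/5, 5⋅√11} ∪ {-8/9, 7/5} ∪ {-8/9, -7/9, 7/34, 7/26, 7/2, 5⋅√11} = {-9/7, -8/9, -7/9, 7/34, 7/26, 7/5, 7/2, 5⋅√11}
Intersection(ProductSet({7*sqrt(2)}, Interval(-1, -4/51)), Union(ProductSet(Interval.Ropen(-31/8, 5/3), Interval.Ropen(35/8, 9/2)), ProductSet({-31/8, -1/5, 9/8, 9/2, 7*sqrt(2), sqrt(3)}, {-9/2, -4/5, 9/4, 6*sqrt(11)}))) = ProductSet({7*sqrt(2)}, {-4/5})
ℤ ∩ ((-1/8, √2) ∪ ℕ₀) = ℕ₀ ∪ {0, 1}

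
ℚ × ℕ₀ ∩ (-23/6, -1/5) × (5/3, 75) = (ℚ ∩ (-23/6, -1/5)) × {2, 3, …, 74}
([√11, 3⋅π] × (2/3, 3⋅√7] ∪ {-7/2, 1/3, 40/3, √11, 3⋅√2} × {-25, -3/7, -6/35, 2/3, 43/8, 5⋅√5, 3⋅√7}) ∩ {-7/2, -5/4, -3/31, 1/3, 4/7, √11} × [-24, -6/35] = {-7/2, 1/3, √11} × {-3/7, -6/35}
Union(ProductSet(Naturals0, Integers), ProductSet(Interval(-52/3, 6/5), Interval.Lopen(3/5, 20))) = Union(ProductSet(Interval(-52/3, 6/5), Interval.Lopen(3/5, 20)), ProductSet(Naturals0, Integers))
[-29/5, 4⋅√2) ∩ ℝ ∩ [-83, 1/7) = [-29/5, 1/7)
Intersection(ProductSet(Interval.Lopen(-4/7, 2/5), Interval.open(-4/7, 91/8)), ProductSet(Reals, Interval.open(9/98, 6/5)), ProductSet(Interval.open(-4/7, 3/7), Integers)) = ProductSet(Interval.Lopen(-4/7, 2/5), Range(1, 2, 1))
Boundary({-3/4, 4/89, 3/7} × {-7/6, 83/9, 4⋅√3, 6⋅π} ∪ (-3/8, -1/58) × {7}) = ([-3/8, -1/58] × {7}) ∪ ({-3/4, 4/89, 3/7} × {-7/6, 83/9, 4⋅√3, 6⋅π})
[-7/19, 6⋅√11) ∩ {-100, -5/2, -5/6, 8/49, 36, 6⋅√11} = {8/49}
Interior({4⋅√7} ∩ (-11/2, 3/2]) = ∅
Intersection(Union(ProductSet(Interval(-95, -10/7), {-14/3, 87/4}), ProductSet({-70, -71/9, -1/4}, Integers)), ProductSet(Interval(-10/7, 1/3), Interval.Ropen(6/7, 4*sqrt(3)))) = ProductSet({-1/4}, Range(1, 7, 1))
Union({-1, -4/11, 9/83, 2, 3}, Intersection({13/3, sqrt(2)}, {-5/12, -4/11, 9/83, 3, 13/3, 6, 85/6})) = {-1, -4/11, 9/83, 2, 3, 13/3}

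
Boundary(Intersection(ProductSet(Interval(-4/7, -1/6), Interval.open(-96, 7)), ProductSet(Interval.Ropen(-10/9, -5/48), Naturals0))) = ProductSet(Interval(-4/7, -1/6), Range(0, 7, 1))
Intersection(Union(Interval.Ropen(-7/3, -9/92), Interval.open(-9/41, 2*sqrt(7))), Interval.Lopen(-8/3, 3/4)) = Interval(-7/3, 3/4)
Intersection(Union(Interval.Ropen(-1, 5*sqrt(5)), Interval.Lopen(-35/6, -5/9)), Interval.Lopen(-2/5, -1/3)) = Interval.Lopen(-2/5, -1/3)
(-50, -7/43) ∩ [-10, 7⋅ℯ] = [-10, -7/43)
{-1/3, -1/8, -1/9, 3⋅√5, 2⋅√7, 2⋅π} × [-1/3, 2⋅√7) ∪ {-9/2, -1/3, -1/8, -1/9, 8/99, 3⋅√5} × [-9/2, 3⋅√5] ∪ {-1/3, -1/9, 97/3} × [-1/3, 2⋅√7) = ({-9/2, -1/3, -1/8, -1/9, 8/99, 3⋅√5} × [-9/2, 3⋅√5]) ∪ ({-1/3, -1/8, -1/9, 97/3, 3⋅√5, 2⋅√7, 2⋅π} × [-1/3, 2⋅√7))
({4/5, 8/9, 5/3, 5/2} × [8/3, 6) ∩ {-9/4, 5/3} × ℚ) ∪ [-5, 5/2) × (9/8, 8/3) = ({5/3} × (ℚ ∩ [8/3, 6))) ∪ ([-5, 5/2) × (9/8, 8/3))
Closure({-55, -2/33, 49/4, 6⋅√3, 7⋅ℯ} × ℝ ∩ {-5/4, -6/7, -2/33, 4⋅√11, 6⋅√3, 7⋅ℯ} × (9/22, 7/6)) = {-2/33, 6⋅√3, 7⋅ℯ} × [9/22, 7/6]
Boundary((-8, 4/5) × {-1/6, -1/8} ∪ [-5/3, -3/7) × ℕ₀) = ([-5/3, -3/7] × ℕ₀) ∪ ([-8, 4/5] × {-1/6, -1/8})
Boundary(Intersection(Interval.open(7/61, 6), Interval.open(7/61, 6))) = {7/61, 6}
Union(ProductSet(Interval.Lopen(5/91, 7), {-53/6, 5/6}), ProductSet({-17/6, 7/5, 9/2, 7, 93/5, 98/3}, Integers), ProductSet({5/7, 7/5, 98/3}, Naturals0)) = Union(ProductSet({5/7, 7/5, 98/3}, Naturals0), ProductSet({-17/6, 7/5, 9/2, 7, 93/5, 98/3}, Integers), ProductSet(Interval.Lopen(5/91, 7), {-53/6, 5/6}))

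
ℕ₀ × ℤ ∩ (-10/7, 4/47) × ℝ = {0} × ℤ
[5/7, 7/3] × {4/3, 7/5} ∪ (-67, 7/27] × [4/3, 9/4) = ([5/7, 7/3] × {4/3, 7/5}) ∪ ((-67, 7/27] × [4/3, 9/4))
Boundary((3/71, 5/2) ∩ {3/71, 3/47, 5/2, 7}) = {3/47}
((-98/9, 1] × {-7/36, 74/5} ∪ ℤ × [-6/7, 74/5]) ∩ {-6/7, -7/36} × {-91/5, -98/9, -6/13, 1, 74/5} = {-6/7, -7/36} × {74/5}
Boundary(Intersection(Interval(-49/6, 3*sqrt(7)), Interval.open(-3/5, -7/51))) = {-3/5, -7/51}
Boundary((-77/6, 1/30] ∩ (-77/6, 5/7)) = {-77/6, 1/30}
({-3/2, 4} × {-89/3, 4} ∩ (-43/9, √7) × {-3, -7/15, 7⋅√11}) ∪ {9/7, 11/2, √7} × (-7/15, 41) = {9/7, 11/2, √7} × (-7/15, 41)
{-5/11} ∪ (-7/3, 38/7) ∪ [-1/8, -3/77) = (-7/3, 38/7)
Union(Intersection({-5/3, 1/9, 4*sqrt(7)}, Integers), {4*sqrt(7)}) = {4*sqrt(7)}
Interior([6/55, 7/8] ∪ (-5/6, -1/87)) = (-5/6, -1/87) ∪ (6/55, 7/8)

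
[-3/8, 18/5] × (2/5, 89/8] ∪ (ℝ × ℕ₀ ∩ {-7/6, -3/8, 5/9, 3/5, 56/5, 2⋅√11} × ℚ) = ([-3/8, 18/5] × (2/5, 89/8]) ∪ ({-7/6, -3/8, 5/9, 3/5, 56/5, 2⋅√11} × ℕ₀)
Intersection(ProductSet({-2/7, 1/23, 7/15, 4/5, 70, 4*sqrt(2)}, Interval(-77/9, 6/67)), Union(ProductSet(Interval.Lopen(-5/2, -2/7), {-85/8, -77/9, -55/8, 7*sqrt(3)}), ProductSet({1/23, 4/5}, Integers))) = Union(ProductSet({-2/7}, {-77/9, -55/8}), ProductSet({1/23, 4/5}, Range(-8, 1, 1)))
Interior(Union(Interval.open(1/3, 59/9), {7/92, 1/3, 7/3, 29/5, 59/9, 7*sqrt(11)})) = Interval.open(1/3, 59/9)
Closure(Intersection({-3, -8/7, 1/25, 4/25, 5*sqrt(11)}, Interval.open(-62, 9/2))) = {-3, -8/7, 1/25, 4/25}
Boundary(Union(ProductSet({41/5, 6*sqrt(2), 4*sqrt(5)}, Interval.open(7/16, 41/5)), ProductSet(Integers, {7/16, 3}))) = Union(ProductSet({41/5, 6*sqrt(2), 4*sqrt(5)}, Interval(7/16, 41/5)), ProductSet(Integers, {7/16, 3}))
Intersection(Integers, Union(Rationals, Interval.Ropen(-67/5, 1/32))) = Integers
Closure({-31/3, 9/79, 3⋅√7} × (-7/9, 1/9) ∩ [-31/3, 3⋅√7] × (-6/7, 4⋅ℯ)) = {-31/3, 9/79, 3⋅√7} × [-7/9, 1/9]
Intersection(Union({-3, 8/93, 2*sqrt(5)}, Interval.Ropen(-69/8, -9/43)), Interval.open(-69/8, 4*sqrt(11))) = Union({8/93, 2*sqrt(5)}, Interval.open(-69/8, -9/43))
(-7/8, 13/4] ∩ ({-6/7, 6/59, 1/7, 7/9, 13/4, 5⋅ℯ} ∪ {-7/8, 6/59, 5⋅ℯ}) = {-6/7, 6/59, 1/7, 7/9, 13/4}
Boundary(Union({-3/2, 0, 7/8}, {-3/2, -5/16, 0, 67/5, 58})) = {-3/2, -5/16, 0, 7/8, 67/5, 58}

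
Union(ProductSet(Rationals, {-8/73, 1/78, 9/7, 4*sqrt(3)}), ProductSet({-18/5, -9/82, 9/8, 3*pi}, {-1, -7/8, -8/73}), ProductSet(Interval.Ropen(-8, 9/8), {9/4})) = Union(ProductSet({-18/5, -9/82, 9/8, 3*pi}, {-1, -7/8, -8/73}), ProductSet(Interval.Ropen(-8, 9/8), {9/4}), ProductSet(Rationals, {-8/73, 1/78, 9/7, 4*sqrt(3)}))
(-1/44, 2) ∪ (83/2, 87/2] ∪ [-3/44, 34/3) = [-3/44, 34/3) ∪ (83/2, 87/2]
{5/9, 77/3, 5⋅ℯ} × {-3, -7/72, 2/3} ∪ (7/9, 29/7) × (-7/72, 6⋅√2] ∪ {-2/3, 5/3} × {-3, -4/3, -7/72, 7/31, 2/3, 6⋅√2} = ({5/9, 77/3, 5⋅ℯ} × {-3, -7/72, 2/3}) ∪ ({-2/3, 5/3} × {-3, -4/3, -7/72, 7/31, 2/3, 6⋅√2}) ∪ ((7/9, 29/7) × (-7/72, 6⋅√2])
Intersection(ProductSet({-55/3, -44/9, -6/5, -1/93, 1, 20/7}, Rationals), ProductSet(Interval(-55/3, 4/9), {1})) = ProductSet({-55/3, -44/9, -6/5, -1/93}, {1})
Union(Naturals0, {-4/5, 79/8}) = Union({-4/5, 79/8}, Naturals0)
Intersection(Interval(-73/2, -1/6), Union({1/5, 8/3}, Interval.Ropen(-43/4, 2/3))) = Interval(-43/4, -1/6)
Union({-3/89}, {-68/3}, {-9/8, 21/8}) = {-68/3, -9/8, -3/89, 21/8}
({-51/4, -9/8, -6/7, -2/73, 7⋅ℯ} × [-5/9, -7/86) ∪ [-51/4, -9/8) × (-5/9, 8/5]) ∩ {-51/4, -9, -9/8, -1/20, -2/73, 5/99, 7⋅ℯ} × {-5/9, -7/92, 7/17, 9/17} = ({-51/4, -9} × {-7/92, 7/17, 9/17}) ∪ ({-51/4, -9/8, -2/73, 7⋅ℯ} × {-5/9})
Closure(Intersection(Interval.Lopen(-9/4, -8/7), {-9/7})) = {-9/7}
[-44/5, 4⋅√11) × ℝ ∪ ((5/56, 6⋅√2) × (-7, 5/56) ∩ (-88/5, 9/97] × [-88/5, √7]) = [-44/5, 4⋅√11) × ℝ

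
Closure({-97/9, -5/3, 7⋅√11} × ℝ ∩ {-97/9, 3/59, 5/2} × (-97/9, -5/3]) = {-97/9} × [-97/9, -5/3]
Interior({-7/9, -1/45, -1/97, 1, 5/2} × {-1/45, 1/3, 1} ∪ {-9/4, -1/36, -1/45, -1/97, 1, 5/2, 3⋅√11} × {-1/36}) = ∅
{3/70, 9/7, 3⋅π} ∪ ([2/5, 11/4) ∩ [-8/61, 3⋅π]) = {3/70, 3⋅π} ∪ [2/5, 11/4)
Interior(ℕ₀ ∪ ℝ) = ℝ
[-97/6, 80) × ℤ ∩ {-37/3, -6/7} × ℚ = {-37/3, -6/7} × ℤ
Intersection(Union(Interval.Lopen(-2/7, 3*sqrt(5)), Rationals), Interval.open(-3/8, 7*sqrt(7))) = Union(Intersection(Interval.open(-3/8, 7*sqrt(7)), Rationals), Interval(-2/7, 3*sqrt(5)))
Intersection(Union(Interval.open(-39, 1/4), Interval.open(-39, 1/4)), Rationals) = Intersection(Interval.open(-39, 1/4), Rationals)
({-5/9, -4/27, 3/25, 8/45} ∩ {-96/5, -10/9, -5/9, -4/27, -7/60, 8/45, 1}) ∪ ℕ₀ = {-5/9, -4/27, 8/45} ∪ ℕ₀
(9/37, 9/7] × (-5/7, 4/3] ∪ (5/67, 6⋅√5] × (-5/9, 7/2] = ((9/37, 9/7] × (-5/7, 4/3]) ∪ ((5/67, 6⋅√5] × (-5/9, 7/2])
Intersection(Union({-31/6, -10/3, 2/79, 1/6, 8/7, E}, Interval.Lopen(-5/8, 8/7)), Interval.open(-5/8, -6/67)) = Interval.open(-5/8, -6/67)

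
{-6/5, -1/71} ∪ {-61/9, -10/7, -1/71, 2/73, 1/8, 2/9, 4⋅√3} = {-61/9, -10/7, -6/5, -1/71, 2/73, 1/8, 2/9, 4⋅√3}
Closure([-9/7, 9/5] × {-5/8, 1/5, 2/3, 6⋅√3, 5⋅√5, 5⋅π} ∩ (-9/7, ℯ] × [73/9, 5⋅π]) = [-9/7, 9/5] × {6⋅√3, 5⋅√5, 5⋅π}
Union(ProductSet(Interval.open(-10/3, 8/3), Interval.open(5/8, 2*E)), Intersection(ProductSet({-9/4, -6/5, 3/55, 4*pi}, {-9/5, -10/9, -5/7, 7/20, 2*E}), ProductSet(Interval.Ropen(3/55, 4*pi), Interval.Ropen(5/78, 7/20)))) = ProductSet(Interval.open(-10/3, 8/3), Interval.open(5/8, 2*E))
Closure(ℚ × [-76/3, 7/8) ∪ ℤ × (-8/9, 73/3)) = (ℤ × [-8/9, 73/3]) ∪ (ℝ × [-76/3, 7/8])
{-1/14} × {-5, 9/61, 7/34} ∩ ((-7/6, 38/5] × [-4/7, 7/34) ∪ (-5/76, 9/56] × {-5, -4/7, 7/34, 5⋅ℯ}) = {-1/14} × {9/61}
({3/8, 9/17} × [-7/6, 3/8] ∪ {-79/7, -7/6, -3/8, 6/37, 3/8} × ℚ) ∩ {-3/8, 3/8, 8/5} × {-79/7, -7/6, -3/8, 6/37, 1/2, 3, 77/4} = {-3/8, 3/8} × {-79/7, -7/6, -3/8, 6/37, 1/2, 3, 77/4}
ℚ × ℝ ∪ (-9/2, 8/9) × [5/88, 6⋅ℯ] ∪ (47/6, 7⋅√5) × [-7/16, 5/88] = (ℚ × ℝ) ∪ ((-9/2, 8/9) × [5/88, 6⋅ℯ]) ∪ ((47/6, 7⋅√5) × [-7/16, 5/88])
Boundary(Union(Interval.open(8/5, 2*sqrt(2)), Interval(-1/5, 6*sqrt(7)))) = {-1/5, 6*sqrt(7)}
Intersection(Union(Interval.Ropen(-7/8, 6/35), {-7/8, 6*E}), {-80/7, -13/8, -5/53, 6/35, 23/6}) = {-5/53}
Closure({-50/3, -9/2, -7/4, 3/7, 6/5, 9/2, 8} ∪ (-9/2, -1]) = {-50/3, 3/7, 6/5, 9/2, 8} ∪ [-9/2, -1]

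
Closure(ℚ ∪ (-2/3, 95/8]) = ℚ ∪ (-∞, ∞)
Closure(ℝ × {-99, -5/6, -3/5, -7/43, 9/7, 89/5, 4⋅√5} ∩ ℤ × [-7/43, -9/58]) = ℤ × {-7/43}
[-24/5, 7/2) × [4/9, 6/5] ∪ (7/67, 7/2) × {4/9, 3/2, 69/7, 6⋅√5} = ([-24/5, 7/2) × [4/9, 6/5]) ∪ ((7/67, 7/2) × {4/9, 3/2, 69/7, 6⋅√5})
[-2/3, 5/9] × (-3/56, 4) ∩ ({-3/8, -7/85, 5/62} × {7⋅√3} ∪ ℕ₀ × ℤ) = {0} × {0, 1, 2, 3}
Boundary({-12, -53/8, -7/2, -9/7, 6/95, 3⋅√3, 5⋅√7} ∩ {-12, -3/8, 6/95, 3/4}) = {-12, 6/95}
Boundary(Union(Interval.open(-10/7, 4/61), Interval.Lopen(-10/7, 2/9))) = {-10/7, 2/9}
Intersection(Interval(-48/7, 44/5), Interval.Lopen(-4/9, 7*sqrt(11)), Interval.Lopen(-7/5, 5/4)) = Interval.Lopen(-4/9, 5/4)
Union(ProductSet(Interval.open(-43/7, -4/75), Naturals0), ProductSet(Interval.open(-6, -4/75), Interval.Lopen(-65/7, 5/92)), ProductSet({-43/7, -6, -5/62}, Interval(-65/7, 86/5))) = Union(ProductSet({-43/7, -6, -5/62}, Interval(-65/7, 86/5)), ProductSet(Interval.open(-43/7, -4/75), Naturals0), ProductSet(Interval.open(-6, -4/75), Interval.Lopen(-65/7, 5/92)))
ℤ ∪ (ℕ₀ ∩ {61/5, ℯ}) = ℤ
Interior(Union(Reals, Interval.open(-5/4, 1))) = Interval(-oo, oo)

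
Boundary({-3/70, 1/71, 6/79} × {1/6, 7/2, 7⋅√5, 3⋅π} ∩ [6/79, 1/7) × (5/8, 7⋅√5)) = {6/79} × {7/2, 3⋅π}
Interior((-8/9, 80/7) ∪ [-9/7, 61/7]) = (-9/7, 80/7)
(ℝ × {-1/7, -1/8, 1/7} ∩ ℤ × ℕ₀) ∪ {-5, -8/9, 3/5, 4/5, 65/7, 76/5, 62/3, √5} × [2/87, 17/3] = {-5, -8/9, 3/5, 4/5, 65/7, 76/5, 62/3, √5} × [2/87, 17/3]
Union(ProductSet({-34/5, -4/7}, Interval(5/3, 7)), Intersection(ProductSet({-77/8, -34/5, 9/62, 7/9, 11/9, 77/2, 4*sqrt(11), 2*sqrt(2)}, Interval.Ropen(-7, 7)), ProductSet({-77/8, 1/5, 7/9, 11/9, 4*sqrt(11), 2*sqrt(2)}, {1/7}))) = Union(ProductSet({-34/5, -4/7}, Interval(5/3, 7)), ProductSet({-77/8, 7/9, 11/9, 4*sqrt(11), 2*sqrt(2)}, {1/7}))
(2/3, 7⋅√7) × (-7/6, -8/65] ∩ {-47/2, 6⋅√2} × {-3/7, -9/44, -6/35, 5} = {6⋅√2} × {-3/7, -9/44, -6/35}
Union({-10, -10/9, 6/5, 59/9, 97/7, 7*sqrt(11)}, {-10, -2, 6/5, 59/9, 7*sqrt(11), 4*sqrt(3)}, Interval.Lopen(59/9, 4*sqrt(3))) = Union({-10, -2, -10/9, 6/5, 97/7, 7*sqrt(11)}, Interval(59/9, 4*sqrt(3)))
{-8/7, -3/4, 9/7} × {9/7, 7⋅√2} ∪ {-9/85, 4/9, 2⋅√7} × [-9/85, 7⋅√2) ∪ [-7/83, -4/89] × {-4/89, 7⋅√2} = ({-8/7, -3/4, 9/7} × {9/7, 7⋅√2}) ∪ ([-7/83, -4/89] × {-4/89, 7⋅√2}) ∪ ({-9/85, 4/9, 2⋅√7} × [-9/85, 7⋅√2))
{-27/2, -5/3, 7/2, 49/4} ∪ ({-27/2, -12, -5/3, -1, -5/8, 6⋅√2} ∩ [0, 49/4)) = {-27/2, -5/3, 7/2, 49/4, 6⋅√2}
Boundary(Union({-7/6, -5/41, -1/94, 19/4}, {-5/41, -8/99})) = {-7/6, -5/41, -8/99, -1/94, 19/4}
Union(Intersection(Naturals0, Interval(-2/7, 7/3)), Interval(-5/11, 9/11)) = Union(Interval(-5/11, 9/11), Range(0, 3, 1))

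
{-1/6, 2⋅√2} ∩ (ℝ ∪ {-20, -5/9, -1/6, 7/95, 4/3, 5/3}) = {-1/6, 2⋅√2}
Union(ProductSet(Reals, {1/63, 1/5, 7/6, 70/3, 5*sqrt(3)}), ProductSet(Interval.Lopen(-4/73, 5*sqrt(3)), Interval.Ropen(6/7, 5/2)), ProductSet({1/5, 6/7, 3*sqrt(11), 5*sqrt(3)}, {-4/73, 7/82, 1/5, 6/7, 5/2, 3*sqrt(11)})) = Union(ProductSet({1/5, 6/7, 3*sqrt(11), 5*sqrt(3)}, {-4/73, 7/82, 1/5, 6/7, 5/2, 3*sqrt(11)}), ProductSet(Interval.Lopen(-4/73, 5*sqrt(3)), Interval.Ropen(6/7, 5/2)), ProductSet(Reals, {1/63, 1/5, 7/6, 70/3, 5*sqrt(3)}))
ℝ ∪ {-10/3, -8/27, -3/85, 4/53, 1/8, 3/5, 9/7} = ℝ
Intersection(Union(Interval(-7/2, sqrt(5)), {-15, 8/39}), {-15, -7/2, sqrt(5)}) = {-15, -7/2, sqrt(5)}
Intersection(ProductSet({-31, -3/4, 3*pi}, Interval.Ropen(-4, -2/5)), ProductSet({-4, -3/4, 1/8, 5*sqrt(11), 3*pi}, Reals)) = ProductSet({-3/4, 3*pi}, Interval.Ropen(-4, -2/5))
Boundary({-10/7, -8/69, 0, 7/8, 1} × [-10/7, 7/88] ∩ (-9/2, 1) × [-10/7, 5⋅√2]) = {-10/7, -8/69, 0, 7/8} × [-10/7, 7/88]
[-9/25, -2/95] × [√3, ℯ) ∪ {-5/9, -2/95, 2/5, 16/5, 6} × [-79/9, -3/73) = ({-5/9, -2/95, 2/5, 16/5, 6} × [-79/9, -3/73)) ∪ ([-9/25, -2/95] × [√3, ℯ))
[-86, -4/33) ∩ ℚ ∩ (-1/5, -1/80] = ℚ ∩ (-1/5, -4/33)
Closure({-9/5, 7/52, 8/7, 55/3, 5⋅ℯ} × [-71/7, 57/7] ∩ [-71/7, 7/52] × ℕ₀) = {-9/5, 7/52} × {0, 1, …, 8}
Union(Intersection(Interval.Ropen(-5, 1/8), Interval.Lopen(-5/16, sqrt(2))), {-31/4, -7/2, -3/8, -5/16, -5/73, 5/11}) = Union({-31/4, -7/2, -3/8, 5/11}, Interval.Ropen(-5/16, 1/8))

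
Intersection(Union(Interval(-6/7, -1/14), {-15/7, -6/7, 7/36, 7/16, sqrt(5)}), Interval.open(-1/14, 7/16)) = {7/36}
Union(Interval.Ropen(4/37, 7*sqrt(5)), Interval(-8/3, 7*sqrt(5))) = Interval(-8/3, 7*sqrt(5))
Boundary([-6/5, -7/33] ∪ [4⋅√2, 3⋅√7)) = {-6/5, -7/33, 4⋅√2, 3⋅√7}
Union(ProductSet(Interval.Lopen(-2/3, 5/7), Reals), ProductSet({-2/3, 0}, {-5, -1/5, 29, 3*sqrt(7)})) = Union(ProductSet({-2/3, 0}, {-5, -1/5, 29, 3*sqrt(7)}), ProductSet(Interval.Lopen(-2/3, 5/7), Reals))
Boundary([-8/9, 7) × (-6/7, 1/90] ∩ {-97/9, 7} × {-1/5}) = ∅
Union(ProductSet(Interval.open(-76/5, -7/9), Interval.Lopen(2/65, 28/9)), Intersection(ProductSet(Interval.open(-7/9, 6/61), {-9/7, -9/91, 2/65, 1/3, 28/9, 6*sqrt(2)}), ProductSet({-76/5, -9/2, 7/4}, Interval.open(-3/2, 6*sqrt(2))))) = ProductSet(Interval.open(-76/5, -7/9), Interval.Lopen(2/65, 28/9))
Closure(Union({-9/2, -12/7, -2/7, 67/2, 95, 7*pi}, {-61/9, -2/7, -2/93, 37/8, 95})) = {-61/9, -9/2, -12/7, -2/7, -2/93, 37/8, 67/2, 95, 7*pi}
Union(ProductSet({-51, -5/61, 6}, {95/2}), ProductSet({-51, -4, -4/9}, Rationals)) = Union(ProductSet({-51, -4, -4/9}, Rationals), ProductSet({-51, -5/61, 6}, {95/2}))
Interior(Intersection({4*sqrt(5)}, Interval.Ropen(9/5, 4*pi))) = EmptySet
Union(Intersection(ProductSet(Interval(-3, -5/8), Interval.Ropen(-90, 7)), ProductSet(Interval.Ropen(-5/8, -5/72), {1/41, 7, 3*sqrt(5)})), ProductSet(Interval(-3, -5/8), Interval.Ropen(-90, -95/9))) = Union(ProductSet({-5/8}, {1/41, 3*sqrt(5)}), ProductSet(Interval(-3, -5/8), Interval.Ropen(-90, -95/9)))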